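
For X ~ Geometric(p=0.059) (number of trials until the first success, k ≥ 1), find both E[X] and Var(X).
E[X] = 16.9492, Var(X) = 270.3246

We have X ~ Geometric(p=0.059) (number of trials until the first success, k ≥ 1).

For a Geometric distribution with p=0.059 (number of trials until the first success, k ≥ 1):

Expected value:
E[X] = 16.9492

Variance:
Var(X) = 270.3246

Standard deviation:
σ = √Var(X) = 16.4416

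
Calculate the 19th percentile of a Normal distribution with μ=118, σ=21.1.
99.4764

We have X ~ Normal(μ=118, σ=21.1).

We want to find x such that P(X ≤ x) = 0.19.

This is the 19th percentile, which means 19% of values fall below this point.

Using the inverse CDF (quantile function):
x = F⁻¹(0.19) = 99.4764

Verification: P(X ≤ 99.4764) = 0.19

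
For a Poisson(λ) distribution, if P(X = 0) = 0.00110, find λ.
λ = 6.8124

For a Poisson(λ) distribution, the PMF at 0 is:
P(X = 0) = λ^0 e^(-λ) / 0! = e^(-λ)

Given P(X = 0) = 0.00110:
e^(-λ) = 0.00110
-λ = ln(0.00110)
λ = -ln(0.00110) = 6.8124

Verification: e^(-6.8124) = 0.00110 ✓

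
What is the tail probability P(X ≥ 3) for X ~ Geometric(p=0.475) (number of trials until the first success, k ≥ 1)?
0.275625

We have X ~ Geometric(p=0.475) (number of trials until the first success, k ≥ 1).

For discrete distributions, P(X ≥ 3) = 1 - P(X ≤ 2).

P(X ≤ 2) = 0.724375
P(X ≥ 3) = 1 - 0.724375 = 0.275625

So there's approximately a 27.6% chance that X is at least 3.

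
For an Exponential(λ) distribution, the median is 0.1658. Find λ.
λ = 4.1806

For X ~ Exponential(λ), the CDF is F(x) = 1 - e^(-λx).
The median m satisfies F(m) = 0.5:
1 - e^(-λm) = 0.5
e^(-λm) = 0.5
λm = ln(2)
m = ln(2) / λ

Given m = 0.1658:
λ = ln(2) / 0.1658 = 0.693147 / 0.1658 = 4.1806

Verification: ln(2) / 4.1806 = 0.1658 ✓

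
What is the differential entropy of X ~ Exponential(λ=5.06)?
-0.6214 nats

We have X ~ Exponential(λ=5.06).

The differential entropy measures the uncertainty or information content of the distribution.

For an Exponential distribution with λ=5.06:
h(X) = -0.6214 nats

(In bits, this would be -0.8964 bits.)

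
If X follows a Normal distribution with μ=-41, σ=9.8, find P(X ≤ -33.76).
0.769978

We have X ~ Normal(μ=-41, σ=9.8).

The CDF gives us P(X ≤ k).

Using the CDF:
P(X ≤ -33.76) = 0.769978

This means there's approximately a 77.0% chance that X is at most -33.76.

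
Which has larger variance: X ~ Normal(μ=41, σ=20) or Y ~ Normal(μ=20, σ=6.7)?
X has larger variance (400.0000 > 44.8900)

Compute the variance for each distribution:

X ~ Normal(μ=41, σ=20):
Var(X) = 400.0000

Y ~ Normal(μ=20, σ=6.7):
Var(Y) = 44.8900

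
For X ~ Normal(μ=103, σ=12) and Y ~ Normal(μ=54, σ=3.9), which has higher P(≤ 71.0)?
Y has higher probability (P(Y ≤ 71.0) = 1.0000 > P(X ≤ 71.0) = 0.0038)

Compute P(≤ 71.0) for each distribution:

X ~ Normal(μ=103, σ=12):
P(X ≤ 71.0) = 0.0038

Y ~ Normal(μ=54, σ=3.9):
P(Y ≤ 71.0) = 1.0000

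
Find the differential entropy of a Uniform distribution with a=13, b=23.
2.3026 nats

We have X ~ Uniform(a=13, b=23).

The differential entropy measures the uncertainty or information content of the distribution.

For a Uniform distribution with a=13, b=23:
h(X) = 2.3026 nats

(In bits, this would be 3.3219 bits.)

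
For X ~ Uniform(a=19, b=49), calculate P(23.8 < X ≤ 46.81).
0.767000

We have X ~ Uniform(a=19, b=49).

To find P(23.8 < X ≤ 46.81), we use:
P(23.8 < X ≤ 46.81) = P(X ≤ 46.81) - P(X ≤ 23.8)
                 = F(46.81) - F(23.8)
                 = 0.927000 - 0.160000
                 = 0.767000

So there's approximately a 76.7% chance that X falls in this range.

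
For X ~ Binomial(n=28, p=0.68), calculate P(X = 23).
0.046336

We have X ~ Binomial(n=28, p=0.68).

For a Binomial distribution, the PMF gives us the probability of each outcome.

Using the PMF formula:
P(X = 23) = 0.046336

Rounded to 4 decimal places: 0.0463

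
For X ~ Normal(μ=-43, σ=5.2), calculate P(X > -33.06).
0.027968

We have X ~ Normal(μ=-43, σ=5.2).

P(X > -33.06) = 1 - P(X ≤ -33.06)
                = 1 - F(-33.06)
                = 1 - 0.972032
                = 0.027968

So there's approximately a 2.8% chance that X exceeds -33.06.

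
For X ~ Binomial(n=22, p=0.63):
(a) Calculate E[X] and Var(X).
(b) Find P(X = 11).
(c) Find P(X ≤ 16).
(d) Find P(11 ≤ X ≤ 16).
(a) E[X] = 13.8600, Var(X) = 5.1282
(b) P(X = 11) = 0.077879
(c) P(X ≤ 16) = 0.880031
(d) P(11 ≤ X ≤ 16) = 0.809054

We have X ~ Binomial(n=22, p=0.63).

(a) Moments:
E[X] = 13.8600
Var(X) = 5.1282
σ = √Var(X) = 2.2646

(b) Point probability using PMF:
P(X = 11) = 0.077879

(c) Cumulative probability using CDF:
P(X ≤ 16) = F(16) = 0.880031

(d) Range probability:
P(11 ≤ X ≤ 16) = P(X ≤ 16) - P(X ≤ 10)
                   = F(16) - F(10)
                   = 0.880031 - 0.070976
                   = 0.809054

This means approximately 80.9% of outcomes fall in the interval [11, 16].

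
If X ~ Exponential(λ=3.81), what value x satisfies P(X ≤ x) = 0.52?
0.1926

We have X ~ Exponential(λ=3.81).

We want to find x such that P(X ≤ x) = 0.52.

This is the 52nd percentile, which means 52% of values fall below this point.

Using the inverse CDF (quantile function):
x = F⁻¹(0.52) = 0.1926

Verification: P(X ≤ 0.1926) = 0.52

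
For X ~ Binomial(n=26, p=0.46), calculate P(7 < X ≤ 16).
0.925442

We have X ~ Binomial(n=26, p=0.46).

To find P(7 < X ≤ 16), we use:
P(7 < X ≤ 16) = P(X ≤ 16) - P(X ≤ 7)
                 = F(16) - F(7)
                 = 0.963061 - 0.037619
                 = 0.925442

So there's approximately a 92.5% chance that X falls in this range.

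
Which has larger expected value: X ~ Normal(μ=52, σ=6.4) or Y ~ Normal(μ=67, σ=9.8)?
Y has larger mean (67.0000 > 52.0000)

Compute the expected value for each distribution:

X ~ Normal(μ=52, σ=6.4):
E[X] = 52.0000

Y ~ Normal(μ=67, σ=9.8):
E[Y] = 67.0000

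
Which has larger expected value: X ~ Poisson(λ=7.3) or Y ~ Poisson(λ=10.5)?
Y has larger mean (10.5000 > 7.3000)

Compute the expected value for each distribution:

X ~ Poisson(λ=7.3):
E[X] = 7.3000

Y ~ Poisson(λ=10.5):
E[Y] = 10.5000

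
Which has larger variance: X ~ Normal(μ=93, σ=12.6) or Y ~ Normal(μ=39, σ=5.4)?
X has larger variance (158.7600 > 29.1600)

Compute the variance for each distribution:

X ~ Normal(μ=93, σ=12.6):
Var(X) = 158.7600

Y ~ Normal(μ=39, σ=5.4):
Var(Y) = 29.1600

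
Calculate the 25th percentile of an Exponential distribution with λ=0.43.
0.6690

We have X ~ Exponential(λ=0.43).

We want to find x such that P(X ≤ x) = 0.25.

This is the 25th percentile, which means 25% of values fall below this point.

Using the inverse CDF (quantile function):
x = F⁻¹(0.25) = 0.6690

Verification: P(X ≤ 0.6690) = 0.25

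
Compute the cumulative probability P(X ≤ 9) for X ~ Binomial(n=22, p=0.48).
0.326880

We have X ~ Binomial(n=22, p=0.48).

The CDF gives us P(X ≤ k).

Using the CDF:
P(X ≤ 9) = 0.326880

This means there's approximately a 32.7% chance that X is at most 9.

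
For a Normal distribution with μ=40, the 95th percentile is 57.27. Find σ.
σ = 10.4994

For X ~ Normal(μ, σ), the p-th percentile satisfies x = μ + z_p × σ,
where z_p = Φ⁻¹(p) is the standard normal quantile.

Step 1: z_{0.95} = Φ⁻¹(0.95) = 1.6449

Step 2: Solve for σ:
57.27 = 40 + 1.6449 × σ
σ = (57.27 - 40) / 1.6449
σ = 17.27 / 1.6449
σ = 10.4994

Verification: μ + z × σ = 40 + 1.6449 × 10.4994 = 57.27 ✓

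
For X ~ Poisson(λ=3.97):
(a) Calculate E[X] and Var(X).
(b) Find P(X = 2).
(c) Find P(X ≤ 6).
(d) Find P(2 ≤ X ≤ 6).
(a) E[X] = 3.9700, Var(X) = 3.9700
(b) P(X = 2) = 0.148731
(c) P(X ≤ 6) = 0.892428
(d) P(2 ≤ X ≤ 6) = 0.798627

We have X ~ Poisson(λ=3.97).

(a) Moments:
E[X] = 3.9700
Var(X) = 3.9700
σ = √Var(X) = 1.9925

(b) Point probability using PMF:
P(X = 2) = 0.148731

(c) Cumulative probability using CDF:
P(X ≤ 6) = F(6) = 0.892428

(d) Range probability:
P(2 ≤ X ≤ 6) = P(X ≤ 6) - P(X ≤ 1)
                   = F(6) - F(1)
                   = 0.892428 - 0.093801
                   = 0.798627

This means approximately 79.9% of outcomes fall in the interval [2, 6].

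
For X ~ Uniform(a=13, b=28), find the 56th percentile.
21.4000

We have X ~ Uniform(a=13, b=28).

We want to find x such that P(X ≤ x) = 0.56.

This is the 56th percentile, which means 56% of values fall below this point.

Using the inverse CDF (quantile function):
x = F⁻¹(0.56) = 21.4000

Verification: P(X ≤ 21.4000) = 0.56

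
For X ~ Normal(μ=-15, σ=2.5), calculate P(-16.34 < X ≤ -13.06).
0.485146

We have X ~ Normal(μ=-15, σ=2.5).

To find P(-16.34 < X ≤ -13.06), we use:
P(-16.34 < X ≤ -13.06) = P(X ≤ -13.06) - P(X ≤ -16.34)
                 = F(-13.06) - F(-16.34)
                 = 0.781126 - 0.295979
                 = 0.485146

So there's approximately a 48.5% chance that X falls in this range.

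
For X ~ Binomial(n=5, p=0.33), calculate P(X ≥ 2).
0.532494

We have X ~ Binomial(n=5, p=0.33).

For discrete distributions, P(X ≥ 2) = 1 - P(X ≤ 1).

P(X ≤ 1) = 0.467506
P(X ≥ 2) = 1 - 0.467506 = 0.532494

So there's approximately a 53.2% chance that X is at least 2.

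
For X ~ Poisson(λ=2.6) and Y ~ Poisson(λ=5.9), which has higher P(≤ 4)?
X has higher probability (P(X ≤ 4) = 0.8774 > P(Y ≤ 4) = 0.2987)

Compute P(≤ 4) for each distribution:

X ~ Poisson(λ=2.6):
P(X ≤ 4) = 0.8774

Y ~ Poisson(λ=5.9):
P(Y ≤ 4) = 0.2987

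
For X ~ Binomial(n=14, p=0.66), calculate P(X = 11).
0.148089

We have X ~ Binomial(n=14, p=0.66).

For a Binomial distribution, the PMF gives us the probability of each outcome.

Using the PMF formula:
P(X = 11) = 0.148089

Rounded to 4 decimal places: 0.1481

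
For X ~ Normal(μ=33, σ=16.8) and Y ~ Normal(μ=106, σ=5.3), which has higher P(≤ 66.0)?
X has higher probability (P(X ≤ 66.0) = 0.9753 > P(Y ≤ 66.0) = 0.0000)

Compute P(≤ 66.0) for each distribution:

X ~ Normal(μ=33, σ=16.8):
P(X ≤ 66.0) = 0.9753

Y ~ Normal(μ=106, σ=5.3):
P(Y ≤ 66.0) = 0.0000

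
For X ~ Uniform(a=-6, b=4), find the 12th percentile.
-4.8000

We have X ~ Uniform(a=-6, b=4).

We want to find x such that P(X ≤ x) = 0.12.

This is the 12th percentile, which means 12% of values fall below this point.

Using the inverse CDF (quantile function):
x = F⁻¹(0.12) = -4.8000

Verification: P(X ≤ -4.8000) = 0.12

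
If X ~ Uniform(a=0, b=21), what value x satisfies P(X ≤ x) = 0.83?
17.4300

We have X ~ Uniform(a=0, b=21).

We want to find x such that P(X ≤ x) = 0.83.

This is the 83rd percentile, which means 83% of values fall below this point.

Using the inverse CDF (quantile function):
x = F⁻¹(0.83) = 17.4300

Verification: P(X ≤ 17.4300) = 0.83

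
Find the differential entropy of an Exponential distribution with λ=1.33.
0.7148 nats

We have X ~ Exponential(λ=1.33).

The differential entropy measures the uncertainty or information content of the distribution.

For an Exponential distribution with λ=1.33:
h(X) = 0.7148 nats

(In bits, this would be 1.0313 bits.)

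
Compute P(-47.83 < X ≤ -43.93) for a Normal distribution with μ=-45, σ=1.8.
0.665943

We have X ~ Normal(μ=-45, σ=1.8).

To find P(-47.83 < X ≤ -43.93), we use:
P(-47.83 < X ≤ -43.93) = P(X ≤ -43.93) - P(X ≤ -47.83)
                 = F(-43.93) - F(-47.83)
                 = 0.723893 - 0.057950
                 = 0.665943

So there's approximately a 66.6% chance that X falls in this range.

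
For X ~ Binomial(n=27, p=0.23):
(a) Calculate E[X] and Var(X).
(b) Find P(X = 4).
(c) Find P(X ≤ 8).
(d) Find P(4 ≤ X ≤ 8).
(a) E[X] = 6.2100, Var(X) = 4.7817
(b) P(X = 4) = 0.120358
(c) P(X ≤ 8) = 0.852313
(d) P(4 ≤ X ≤ 8) = 0.750368

We have X ~ Binomial(n=27, p=0.23).

(a) Moments:
E[X] = 6.2100
Var(X) = 4.7817
σ = √Var(X) = 2.1867

(b) Point probability using PMF:
P(X = 4) = 0.120358

(c) Cumulative probability using CDF:
P(X ≤ 8) = F(8) = 0.852313

(d) Range probability:
P(4 ≤ X ≤ 8) = P(X ≤ 8) - P(X ≤ 3)
                   = F(8) - F(3)
                   = 0.852313 - 0.101945
                   = 0.750368

This means approximately 75.0% of outcomes fall in the interval [4, 8].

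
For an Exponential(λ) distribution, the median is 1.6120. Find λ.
λ = 0.4300

For X ~ Exponential(λ), the CDF is F(x) = 1 - e^(-λx).
The median m satisfies F(m) = 0.5:
1 - e^(-λm) = 0.5
e^(-λm) = 0.5
λm = ln(2)
m = ln(2) / λ

Given m = 1.6120:
λ = ln(2) / 1.6120 = 0.693147 / 1.6120 = 0.4300

Verification: ln(2) / 0.4300 = 1.6120 ✓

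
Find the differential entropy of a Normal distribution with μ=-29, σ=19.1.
4.3686 nats

We have X ~ Normal(μ=-29, σ=19.1).

The differential entropy measures the uncertainty or information content of the distribution.

For a Normal distribution with μ=-29, σ=19.1:
h(X) = 4.3686 nats

(In bits, this would be 6.3026 bits.)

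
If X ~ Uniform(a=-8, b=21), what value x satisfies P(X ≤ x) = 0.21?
-1.9100

We have X ~ Uniform(a=-8, b=21).

We want to find x such that P(X ≤ x) = 0.21.

This is the 21st percentile, which means 21% of values fall below this point.

Using the inverse CDF (quantile function):
x = F⁻¹(0.21) = -1.9100

Verification: P(X ≤ -1.9100) = 0.21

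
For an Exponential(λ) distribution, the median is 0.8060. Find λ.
λ = 0.8600

For X ~ Exponential(λ), the CDF is F(x) = 1 - e^(-λx).
The median m satisfies F(m) = 0.5:
1 - e^(-λm) = 0.5
e^(-λm) = 0.5
λm = ln(2)
m = ln(2) / λ

Given m = 0.8060:
λ = ln(2) / 0.8060 = 0.693147 / 0.8060 = 0.8600

Verification: ln(2) / 0.8600 = 0.8060 ✓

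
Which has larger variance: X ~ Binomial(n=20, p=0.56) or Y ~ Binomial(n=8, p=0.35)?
X has larger variance (4.9280 > 1.8200)

Compute the variance for each distribution:

X ~ Binomial(n=20, p=0.56):
Var(X) = 4.9280

Y ~ Binomial(n=8, p=0.35):
Var(Y) = 1.8200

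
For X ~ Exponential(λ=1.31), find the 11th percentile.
0.0890

We have X ~ Exponential(λ=1.31).

We want to find x such that P(X ≤ x) = 0.11.

This is the 11th percentile, which means 11% of values fall below this point.

Using the inverse CDF (quantile function):
x = F⁻¹(0.11) = 0.0890

Verification: P(X ≤ 0.0890) = 0.11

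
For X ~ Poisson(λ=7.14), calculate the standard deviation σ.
2.6721

We have X ~ Poisson(λ=7.14).

For a Poisson distribution with λ=7.14:
σ = √Var(X) = 2.6721

The standard deviation is the square root of the variance.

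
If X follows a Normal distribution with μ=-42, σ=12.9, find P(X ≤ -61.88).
0.061648

We have X ~ Normal(μ=-42, σ=12.9).

The CDF gives us P(X ≤ k).

Using the CDF:
P(X ≤ -61.88) = 0.061648

This means there's approximately a 6.2% chance that X is at most -61.88.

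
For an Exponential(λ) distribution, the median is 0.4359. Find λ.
λ = 1.5902

For X ~ Exponential(λ), the CDF is F(x) = 1 - e^(-λx).
The median m satisfies F(m) = 0.5:
1 - e^(-λm) = 0.5
e^(-λm) = 0.5
λm = ln(2)
m = ln(2) / λ

Given m = 0.4359:
λ = ln(2) / 0.4359 = 0.693147 / 0.4359 = 1.5902

Verification: ln(2) / 1.5902 = 0.4359 ✓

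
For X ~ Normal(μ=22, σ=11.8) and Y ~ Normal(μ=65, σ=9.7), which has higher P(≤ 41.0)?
X has higher probability (P(X ≤ 41.0) = 0.9463 > P(Y ≤ 41.0) = 0.0067)

Compute P(≤ 41.0) for each distribution:

X ~ Normal(μ=22, σ=11.8):
P(X ≤ 41.0) = 0.9463

Y ~ Normal(μ=65, σ=9.7):
P(Y ≤ 41.0) = 0.0067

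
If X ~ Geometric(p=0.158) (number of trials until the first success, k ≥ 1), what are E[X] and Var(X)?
E[X] = 6.3291, Var(X) = 33.7286

We have X ~ Geometric(p=0.158) (number of trials until the first success, k ≥ 1).

For a Geometric distribution with p=0.158 (number of trials until the first success, k ≥ 1):

Expected value:
E[X] = 6.3291

Variance:
Var(X) = 33.7286

Standard deviation:
σ = √Var(X) = 5.8076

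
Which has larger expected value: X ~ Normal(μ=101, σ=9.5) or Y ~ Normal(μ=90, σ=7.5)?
X has larger mean (101.0000 > 90.0000)

Compute the expected value for each distribution:

X ~ Normal(μ=101, σ=9.5):
E[X] = 101.0000

Y ~ Normal(μ=90, σ=7.5):
E[Y] = 90.0000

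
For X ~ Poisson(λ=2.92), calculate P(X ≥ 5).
0.171478

We have X ~ Poisson(λ=2.92).

For discrete distributions, P(X ≥ 5) = 1 - P(X ≤ 4).

P(X ≤ 4) = 0.828522
P(X ≥ 5) = 1 - 0.828522 = 0.171478

So there's approximately a 17.1% chance that X is at least 5.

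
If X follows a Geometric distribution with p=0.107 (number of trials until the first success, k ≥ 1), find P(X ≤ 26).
0.947260

We have X ~ Geometric(p=0.107) (number of trials until the first success, k ≥ 1).

The CDF gives us P(X ≤ k).

Using the CDF:
P(X ≤ 26) = 0.947260

This means there's approximately a 94.7% chance that X is at most 26.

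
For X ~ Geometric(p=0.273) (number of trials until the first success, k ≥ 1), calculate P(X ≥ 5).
0.279343

We have X ~ Geometric(p=0.273) (number of trials until the first success, k ≥ 1).

For discrete distributions, P(X ≥ 5) = 1 - P(X ≤ 4).

P(X ≤ 4) = 0.720657
P(X ≥ 5) = 1 - 0.720657 = 0.279343

So there's approximately a 27.9% chance that X is at least 5.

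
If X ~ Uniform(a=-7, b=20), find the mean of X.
6.5000

We have X ~ Uniform(a=-7, b=20).

For a Uniform distribution with a=-7, b=20:
E[X] = 6.5000

This is the expected (average) value of X.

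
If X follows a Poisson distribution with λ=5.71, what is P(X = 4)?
0.146728

We have X ~ Poisson(λ=5.71).

For a Poisson distribution, the PMF gives us the probability of each outcome.

Using the PMF formula:
P(X = 4) = 0.146728

Rounded to 4 decimal places: 0.1467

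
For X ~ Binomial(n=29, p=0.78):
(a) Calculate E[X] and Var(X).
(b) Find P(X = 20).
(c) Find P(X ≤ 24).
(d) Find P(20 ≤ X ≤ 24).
(a) E[X] = 22.6200, Var(X) = 4.9764
(b) P(X = 20) = 0.084013
(c) P(X ≤ 24) = 0.796697
(d) P(20 ≤ X ≤ 24) = 0.711255

We have X ~ Binomial(n=29, p=0.78).

(a) Moments:
E[X] = 22.6200
Var(X) = 4.9764
σ = √Var(X) = 2.2308

(b) Point probability using PMF:
P(X = 20) = 0.084013

(c) Cumulative probability using CDF:
P(X ≤ 24) = F(24) = 0.796697

(d) Range probability:
P(20 ≤ X ≤ 24) = P(X ≤ 24) - P(X ≤ 19)
                   = F(24) - F(19)
                   = 0.796697 - 0.085443
                   = 0.711255

This means approximately 71.1% of outcomes fall in the interval [20, 24].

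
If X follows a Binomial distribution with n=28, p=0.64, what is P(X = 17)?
0.143319

We have X ~ Binomial(n=28, p=0.64).

For a Binomial distribution, the PMF gives us the probability of each outcome.

Using the PMF formula:
P(X = 17) = 0.143319

Rounded to 4 decimal places: 0.1433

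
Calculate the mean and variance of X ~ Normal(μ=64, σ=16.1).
E[X] = 64.0000, Var(X) = 259.2100

We have X ~ Normal(μ=64, σ=16.1).

For a Normal distribution with μ=64, σ=16.1:

Expected value:
E[X] = 64.0000

Variance:
Var(X) = 259.2100

Standard deviation:
σ = √Var(X) = 16.1000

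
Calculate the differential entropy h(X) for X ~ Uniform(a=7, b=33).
3.2581 nats

We have X ~ Uniform(a=7, b=33).

The differential entropy measures the uncertainty or information content of the distribution.

For a Uniform distribution with a=7, b=33:
h(X) = 3.2581 nats

(In bits, this would be 4.7004 bits.)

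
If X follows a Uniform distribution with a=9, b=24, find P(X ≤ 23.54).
0.969333

We have X ~ Uniform(a=9, b=24).

The CDF gives us P(X ≤ k).

Using the CDF:
P(X ≤ 23.54) = 0.969333

This means there's approximately a 96.9% chance that X is at most 23.54.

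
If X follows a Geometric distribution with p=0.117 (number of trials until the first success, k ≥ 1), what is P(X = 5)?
0.071126

We have X ~ Geometric(p=0.117) (number of trials until the first success, k ≥ 1).

For a Geometric distribution, the PMF gives us the probability of each outcome.

Using the PMF formula:
P(X = 5) = 0.071126

Rounded to 4 decimal places: 0.0711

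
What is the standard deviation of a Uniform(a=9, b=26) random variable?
4.9075

We have X ~ Uniform(a=9, b=26).

For a Uniform distribution with a=9, b=26:
σ = √Var(X) = 4.9075

The standard deviation is the square root of the variance.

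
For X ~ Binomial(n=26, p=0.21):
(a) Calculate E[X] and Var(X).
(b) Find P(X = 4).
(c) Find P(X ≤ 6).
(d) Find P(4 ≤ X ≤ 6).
(a) E[X] = 5.4600, Var(X) = 4.3134
(b) P(X = 4) = 0.162673
(c) P(X ≤ 6) = 0.703671
(d) P(4 ≤ X ≤ 6) = 0.529957

We have X ~ Binomial(n=26, p=0.21).

(a) Moments:
E[X] = 5.4600
Var(X) = 4.3134
σ = √Var(X) = 2.0769

(b) Point probability using PMF:
P(X = 4) = 0.162673

(c) Cumulative probability using CDF:
P(X ≤ 6) = F(6) = 0.703671

(d) Range probability:
P(4 ≤ X ≤ 6) = P(X ≤ 6) - P(X ≤ 3)
                   = F(6) - F(3)
                   = 0.703671 - 0.173715
                   = 0.529957

This means approximately 53.0% of outcomes fall in the interval [4, 6].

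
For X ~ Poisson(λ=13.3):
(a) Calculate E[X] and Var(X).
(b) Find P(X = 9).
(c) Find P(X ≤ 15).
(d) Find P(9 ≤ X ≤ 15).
(a) E[X] = 13.3000, Var(X) = 13.3000
(b) P(X = 9) = 0.060088
(c) P(X ≤ 15) = 0.736478
(d) P(9 ≤ X ≤ 15) = 0.649669

We have X ~ Poisson(λ=13.3).

(a) Moments:
E[X] = 13.3000
Var(X) = 13.3000
σ = √Var(X) = 3.6469

(b) Point probability using PMF:
P(X = 9) = 0.060088

(c) Cumulative probability using CDF:
P(X ≤ 15) = F(15) = 0.736478

(d) Range probability:
P(9 ≤ X ≤ 15) = P(X ≤ 15) - P(X ≤ 8)
                   = F(15) - F(8)
                   = 0.736478 - 0.086810
                   = 0.649669

This means approximately 65.0% of outcomes fall in the interval [9, 15].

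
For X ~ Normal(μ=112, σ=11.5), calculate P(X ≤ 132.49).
0.962604

We have X ~ Normal(μ=112, σ=11.5).

The CDF gives us P(X ≤ k).

Using the CDF:
P(X ≤ 132.49) = 0.962604

This means there's approximately a 96.3% chance that X is at most 132.49.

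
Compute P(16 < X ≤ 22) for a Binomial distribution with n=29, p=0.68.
0.765375

We have X ~ Binomial(n=29, p=0.68).

To find P(16 < X ≤ 22), we use:
P(16 < X ≤ 22) = P(X ≤ 22) - P(X ≤ 16)
                 = F(22) - F(16)
                 = 0.867337 - 0.101962
                 = 0.765375

So there's approximately a 76.5% chance that X falls in this range.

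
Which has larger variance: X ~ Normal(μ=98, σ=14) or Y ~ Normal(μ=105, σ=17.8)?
Y has larger variance (316.8400 > 196.0000)

Compute the variance for each distribution:

X ~ Normal(μ=98, σ=14):
Var(X) = 196.0000

Y ~ Normal(μ=105, σ=17.8):
Var(Y) = 316.8400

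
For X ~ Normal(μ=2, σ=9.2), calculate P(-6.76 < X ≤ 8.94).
0.604175

We have X ~ Normal(μ=2, σ=9.2).

To find P(-6.76 < X ≤ 8.94), we use:
P(-6.76 < X ≤ 8.94) = P(X ≤ 8.94) - P(X ≤ -6.76)
                 = F(8.94) - F(-6.76)
                 = 0.774680 - 0.170504
                 = 0.604175

So there's approximately a 60.4% chance that X falls in this range.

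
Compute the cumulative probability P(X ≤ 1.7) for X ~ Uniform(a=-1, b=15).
0.168750

We have X ~ Uniform(a=-1, b=15).

The CDF gives us P(X ≤ k).

Using the CDF:
P(X ≤ 1.7) = 0.168750

This means there's approximately a 16.9% chance that X is at most 1.7.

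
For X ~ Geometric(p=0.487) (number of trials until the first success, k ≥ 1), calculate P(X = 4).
0.065748

We have X ~ Geometric(p=0.487) (number of trials until the first success, k ≥ 1).

For a Geometric distribution, the PMF gives us the probability of each outcome.

Using the PMF formula:
P(X = 4) = 0.065748

Rounded to 4 decimal places: 0.0657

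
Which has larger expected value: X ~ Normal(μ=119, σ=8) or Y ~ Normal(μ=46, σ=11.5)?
X has larger mean (119.0000 > 46.0000)

Compute the expected value for each distribution:

X ~ Normal(μ=119, σ=8):
E[X] = 119.0000

Y ~ Normal(μ=46, σ=11.5):
E[Y] = 46.0000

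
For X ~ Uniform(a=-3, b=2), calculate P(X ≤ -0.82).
0.436000

We have X ~ Uniform(a=-3, b=2).

The CDF gives us P(X ≤ k).

Using the CDF:
P(X ≤ -0.82) = 0.436000

This means there's approximately a 43.6% chance that X is at most -0.82.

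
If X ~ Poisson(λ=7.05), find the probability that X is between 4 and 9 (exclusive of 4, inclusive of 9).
0.656911

We have X ~ Poisson(λ=7.05).

To find P(4 < X ≤ 9), we use:
P(4 < X ≤ 9) = P(X ≤ 9) - P(X ≤ 4)
                 = F(9) - F(4)
                 = 0.825390 - 0.168479
                 = 0.656911

So there's approximately a 65.7% chance that X falls in this range.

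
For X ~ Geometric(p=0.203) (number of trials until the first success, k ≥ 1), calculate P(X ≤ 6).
0.743699

We have X ~ Geometric(p=0.203) (number of trials until the first success, k ≥ 1).

The CDF gives us P(X ≤ k).

Using the CDF:
P(X ≤ 6) = 0.743699

This means there's approximately a 74.4% chance that X is at most 6.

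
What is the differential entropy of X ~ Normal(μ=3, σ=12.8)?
3.9684 nats

We have X ~ Normal(μ=3, σ=12.8).

The differential entropy measures the uncertainty or information content of the distribution.

For a Normal distribution with μ=3, σ=12.8:
h(X) = 3.9684 nats

(In bits, this would be 5.7252 bits.)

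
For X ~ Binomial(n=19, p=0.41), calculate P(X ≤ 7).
0.452027

We have X ~ Binomial(n=19, p=0.41).

The CDF gives us P(X ≤ k).

Using the CDF:
P(X ≤ 7) = 0.452027

This means there's approximately a 45.2% chance that X is at most 7.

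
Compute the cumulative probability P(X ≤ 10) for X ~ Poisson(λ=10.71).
0.494927

We have X ~ Poisson(λ=10.71).

The CDF gives us P(X ≤ k).

Using the CDF:
P(X ≤ 10) = 0.494927

This means there's approximately a 49.5% chance that X is at most 10.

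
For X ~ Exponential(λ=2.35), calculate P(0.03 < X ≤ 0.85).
0.796254

We have X ~ Exponential(λ=2.35).

To find P(0.03 < X ≤ 0.85), we use:
P(0.03 < X ≤ 0.85) = P(X ≤ 0.85) - P(X ≤ 0.03)
                 = F(0.85) - F(0.03)
                 = 0.864326 - 0.068072
                 = 0.796254

So there's approximately a 79.6% chance that X falls in this range.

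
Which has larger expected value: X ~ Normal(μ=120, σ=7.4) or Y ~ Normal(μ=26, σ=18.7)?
X has larger mean (120.0000 > 26.0000)

Compute the expected value for each distribution:

X ~ Normal(μ=120, σ=7.4):
E[X] = 120.0000

Y ~ Normal(μ=26, σ=18.7):
E[Y] = 26.0000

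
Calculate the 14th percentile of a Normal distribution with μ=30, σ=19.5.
8.9338

We have X ~ Normal(μ=30, σ=19.5).

We want to find x such that P(X ≤ x) = 0.14.

This is the 14th percentile, which means 14% of values fall below this point.

Using the inverse CDF (quantile function):
x = F⁻¹(0.14) = 8.9338

Verification: P(X ≤ 8.9338) = 0.14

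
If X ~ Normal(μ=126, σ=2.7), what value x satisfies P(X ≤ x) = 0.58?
126.5451

We have X ~ Normal(μ=126, σ=2.7).

We want to find x such that P(X ≤ x) = 0.58.

This is the 58th percentile, which means 58% of values fall below this point.

Using the inverse CDF (quantile function):
x = F⁻¹(0.58) = 126.5451

Verification: P(X ≤ 126.5451) = 0.58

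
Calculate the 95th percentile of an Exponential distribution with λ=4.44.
0.6747

We have X ~ Exponential(λ=4.44).

We want to find x such that P(X ≤ x) = 0.95.

This is the 95th percentile, which means 95% of values fall below this point.

Using the inverse CDF (quantile function):
x = F⁻¹(0.95) = 0.6747

Verification: P(X ≤ 0.6747) = 0.95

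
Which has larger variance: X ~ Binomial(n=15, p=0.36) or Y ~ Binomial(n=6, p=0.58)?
X has larger variance (3.4560 > 1.4616)

Compute the variance for each distribution:

X ~ Binomial(n=15, p=0.36):
Var(X) = 3.4560

Y ~ Binomial(n=6, p=0.58):
Var(Y) = 1.4616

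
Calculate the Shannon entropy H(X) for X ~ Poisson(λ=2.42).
1.8126 nats

We have X ~ Poisson(λ=2.42).

The Shannon entropy measures the uncertainty or information content of the distribution.

For a Poisson distribution with λ=2.42:
H(X) = 1.8126 nats

(In bits, this would be 2.6150 bits.)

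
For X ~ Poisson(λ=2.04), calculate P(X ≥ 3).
0.334149

We have X ~ Poisson(λ=2.04).

For discrete distributions, P(X ≥ 3) = 1 - P(X ≤ 2).

P(X ≤ 2) = 0.665851
P(X ≥ 3) = 1 - 0.665851 = 0.334149

So there's approximately a 33.4% chance that X is at least 3.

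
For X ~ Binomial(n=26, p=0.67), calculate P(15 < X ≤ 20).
0.694816

We have X ~ Binomial(n=26, p=0.67).

To find P(15 < X ≤ 20), we use:
P(15 < X ≤ 20) = P(X ≤ 20) - P(X ≤ 15)
                 = F(20) - F(15)
                 = 0.904122 - 0.209306
                 = 0.694816

So there's approximately a 69.5% chance that X falls in this range.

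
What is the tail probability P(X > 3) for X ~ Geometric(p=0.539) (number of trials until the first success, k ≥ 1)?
0.097972

We have X ~ Geometric(p=0.539) (number of trials until the first success, k ≥ 1).

P(X > 3) = 1 - P(X ≤ 3)
                = 1 - F(3)
                = 1 - 0.902028
                = 0.097972

So there's approximately a 9.8% chance that X exceeds 3.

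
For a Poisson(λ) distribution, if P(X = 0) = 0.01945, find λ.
λ = 3.9399

For a Poisson(λ) distribution, the PMF at 0 is:
P(X = 0) = λ^0 e^(-λ) / 0! = e^(-λ)

Given P(X = 0) = 0.01945:
e^(-λ) = 0.01945
-λ = ln(0.01945)
λ = -ln(0.01945) = 3.9399

Verification: e^(-3.9399) = 0.01945 ✓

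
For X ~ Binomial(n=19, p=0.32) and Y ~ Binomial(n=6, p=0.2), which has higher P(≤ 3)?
Y has higher probability (P(Y ≤ 3) = 0.9830 > P(X ≤ 3) = 0.0978)

Compute P(≤ 3) for each distribution:

X ~ Binomial(n=19, p=0.32):
P(X ≤ 3) = 0.0978

Y ~ Binomial(n=6, p=0.2):
P(Y ≤ 3) = 0.9830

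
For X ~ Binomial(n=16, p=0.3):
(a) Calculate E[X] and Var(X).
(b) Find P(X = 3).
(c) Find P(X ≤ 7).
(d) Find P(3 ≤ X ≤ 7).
(a) E[X] = 4.8000, Var(X) = 3.3600
(b) P(X = 3) = 0.146496
(c) P(X ≤ 7) = 0.925648
(d) P(3 ≤ X ≤ 7) = 0.826289

We have X ~ Binomial(n=16, p=0.3).

(a) Moments:
E[X] = 4.8000
Var(X) = 3.3600
σ = √Var(X) = 1.8330

(b) Point probability using PMF:
P(X = 3) = 0.146496

(c) Cumulative probability using CDF:
P(X ≤ 7) = F(7) = 0.925648

(d) Range probability:
P(3 ≤ X ≤ 7) = P(X ≤ 7) - P(X ≤ 2)
                   = F(7) - F(2)
                   = 0.925648 - 0.099360
                   = 0.826289

This means approximately 82.6% of outcomes fall in the interval [3, 7].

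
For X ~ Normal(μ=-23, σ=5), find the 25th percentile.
-26.3724

We have X ~ Normal(μ=-23, σ=5).

We want to find x such that P(X ≤ x) = 0.25.

This is the 25th percentile, which means 25% of values fall below this point.

Using the inverse CDF (quantile function):
x = F⁻¹(0.25) = -26.3724

Verification: P(X ≤ -26.3724) = 0.25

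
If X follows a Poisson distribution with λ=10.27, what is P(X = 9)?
0.121385

We have X ~ Poisson(λ=10.27).

For a Poisson distribution, the PMF gives us the probability of each outcome.

Using the PMF formula:
P(X = 9) = 0.121385

Rounded to 4 decimal places: 0.1214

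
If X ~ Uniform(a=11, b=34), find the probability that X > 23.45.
0.458696

We have X ~ Uniform(a=11, b=34).

P(X > 23.45) = 1 - P(X ≤ 23.45)
                = 1 - F(23.45)
                = 1 - 0.541304
                = 0.458696

So there's approximately a 45.9% chance that X exceeds 23.45.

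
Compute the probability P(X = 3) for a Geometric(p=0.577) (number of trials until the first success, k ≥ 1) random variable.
0.103242

We have X ~ Geometric(p=0.577) (number of trials until the first success, k ≥ 1).

For a Geometric distribution, the PMF gives us the probability of each outcome.

Using the PMF formula:
P(X = 3) = 0.103242

Rounded to 4 decimal places: 0.1032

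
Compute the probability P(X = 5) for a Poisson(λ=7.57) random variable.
0.106829

We have X ~ Poisson(λ=7.57).

For a Poisson distribution, the PMF gives us the probability of each outcome.

Using the PMF formula:
P(X = 5) = 0.106829

Rounded to 4 decimal places: 0.1068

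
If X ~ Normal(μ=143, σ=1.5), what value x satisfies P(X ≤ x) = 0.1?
141.0777

We have X ~ Normal(μ=143, σ=1.5).

We want to find x such that P(X ≤ x) = 0.1.

This is the 10th percentile, which means 10% of values fall below this point.

Using the inverse CDF (quantile function):
x = F⁻¹(0.1) = 141.0777

Verification: P(X ≤ 141.0777) = 0.1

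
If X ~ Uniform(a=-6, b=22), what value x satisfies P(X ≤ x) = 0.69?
13.3200

We have X ~ Uniform(a=-6, b=22).

We want to find x such that P(X ≤ x) = 0.69.

This is the 69th percentile, which means 69% of values fall below this point.

Using the inverse CDF (quantile function):
x = F⁻¹(0.69) = 13.3200

Verification: P(X ≤ 13.3200) = 0.69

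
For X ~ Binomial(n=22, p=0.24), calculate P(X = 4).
0.173662

We have X ~ Binomial(n=22, p=0.24).

For a Binomial distribution, the PMF gives us the probability of each outcome.

Using the PMF formula:
P(X = 4) = 0.173662

Rounded to 4 decimal places: 0.1737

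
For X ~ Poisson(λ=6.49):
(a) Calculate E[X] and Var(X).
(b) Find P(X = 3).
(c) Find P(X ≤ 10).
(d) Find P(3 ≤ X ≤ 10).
(a) E[X] = 6.4900, Var(X) = 6.4900
(b) P(X = 3) = 0.069185
(c) P(X ≤ 10) = 0.933717
(d) P(3 ≤ X ≤ 10) = 0.890363

We have X ~ Poisson(λ=6.49).

(a) Moments:
E[X] = 6.4900
Var(X) = 6.4900
σ = √Var(X) = 2.5475

(b) Point probability using PMF:
P(X = 3) = 0.069185

(c) Cumulative probability using CDF:
P(X ≤ 10) = F(10) = 0.933717

(d) Range probability:
P(3 ≤ X ≤ 10) = P(X ≤ 10) - P(X ≤ 2)
                   = F(10) - F(2)
                   = 0.933717 - 0.043355
                   = 0.890363

This means approximately 89.0% of outcomes fall in the interval [3, 10].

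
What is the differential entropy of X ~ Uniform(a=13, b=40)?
3.2958 nats

We have X ~ Uniform(a=13, b=40).

The differential entropy measures the uncertainty or information content of the distribution.

For a Uniform distribution with a=13, b=40:
h(X) = 3.2958 nats

(In bits, this would be 4.7549 bits.)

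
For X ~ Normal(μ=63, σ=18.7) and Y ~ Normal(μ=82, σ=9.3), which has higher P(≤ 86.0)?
X has higher probability (P(X ≤ 86.0) = 0.8906 > P(Y ≤ 86.0) = 0.6664)

Compute P(≤ 86.0) for each distribution:

X ~ Normal(μ=63, σ=18.7):
P(X ≤ 86.0) = 0.8906

Y ~ Normal(μ=82, σ=9.3):
P(Y ≤ 86.0) = 0.6664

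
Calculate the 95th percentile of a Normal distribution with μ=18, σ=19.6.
50.2391

We have X ~ Normal(μ=18, σ=19.6).

We want to find x such that P(X ≤ x) = 0.95.

This is the 95th percentile, which means 95% of values fall below this point.

Using the inverse CDF (quantile function):
x = F⁻¹(0.95) = 50.2391

Verification: P(X ≤ 50.2391) = 0.95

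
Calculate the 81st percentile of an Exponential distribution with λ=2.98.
0.5573

We have X ~ Exponential(λ=2.98).

We want to find x such that P(X ≤ x) = 0.81.

This is the 81st percentile, which means 81% of values fall below this point.

Using the inverse CDF (quantile function):
x = F⁻¹(0.81) = 0.5573

Verification: P(X ≤ 0.5573) = 0.81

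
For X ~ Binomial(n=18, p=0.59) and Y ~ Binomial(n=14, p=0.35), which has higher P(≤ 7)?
Y has higher probability (P(Y ≤ 7) = 0.9247 > P(X ≤ 7) = 0.0686)

Compute P(≤ 7) for each distribution:

X ~ Binomial(n=18, p=0.59):
P(X ≤ 7) = 0.0686

Y ~ Binomial(n=14, p=0.35):
P(Y ≤ 7) = 0.9247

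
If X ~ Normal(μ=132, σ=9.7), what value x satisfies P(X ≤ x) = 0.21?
124.1777

We have X ~ Normal(μ=132, σ=9.7).

We want to find x such that P(X ≤ x) = 0.21.

This is the 21st percentile, which means 21% of values fall below this point.

Using the inverse CDF (quantile function):
x = F⁻¹(0.21) = 124.1777

Verification: P(X ≤ 124.1777) = 0.21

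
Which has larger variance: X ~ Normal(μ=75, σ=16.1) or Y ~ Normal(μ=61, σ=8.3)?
X has larger variance (259.2100 > 68.8900)

Compute the variance for each distribution:

X ~ Normal(μ=75, σ=16.1):
Var(X) = 259.2100

Y ~ Normal(μ=61, σ=8.3):
Var(Y) = 68.8900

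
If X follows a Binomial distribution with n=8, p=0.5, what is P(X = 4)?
0.273438

We have X ~ Binomial(n=8, p=0.5).

For a Binomial distribution, the PMF gives us the probability of each outcome.

Using the PMF formula:
P(X = 4) = 0.273438

Rounded to 4 decimal places: 0.2734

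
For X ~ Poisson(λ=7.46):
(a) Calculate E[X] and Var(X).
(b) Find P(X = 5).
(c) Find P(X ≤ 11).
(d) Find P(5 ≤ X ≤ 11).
(a) E[X] = 7.4600, Var(X) = 7.4600
(b) P(X = 5) = 0.110835
(c) P(X ≤ 11) = 0.923078
(d) P(5 ≤ X ≤ 11) = 0.788072

We have X ~ Poisson(λ=7.46).

(a) Moments:
E[X] = 7.4600
Var(X) = 7.4600
σ = √Var(X) = 2.7313

(b) Point probability using PMF:
P(X = 5) = 0.110835

(c) Cumulative probability using CDF:
P(X ≤ 11) = F(11) = 0.923078

(d) Range probability:
P(5 ≤ X ≤ 11) = P(X ≤ 11) - P(X ≤ 4)
                   = F(11) - F(4)
                   = 0.923078 - 0.135006
                   = 0.788072

This means approximately 78.8% of outcomes fall in the interval [5, 11].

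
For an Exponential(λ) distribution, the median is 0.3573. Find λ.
λ = 1.9400

For X ~ Exponential(λ), the CDF is F(x) = 1 - e^(-λx).
The median m satisfies F(m) = 0.5:
1 - e^(-λm) = 0.5
e^(-λm) = 0.5
λm = ln(2)
m = ln(2) / λ

Given m = 0.3573:
λ = ln(2) / 0.3573 = 0.693147 / 0.3573 = 1.9400

Verification: ln(2) / 1.9400 = 0.3573 ✓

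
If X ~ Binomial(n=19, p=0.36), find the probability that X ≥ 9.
0.211625

We have X ~ Binomial(n=19, p=0.36).

For discrete distributions, P(X ≥ 9) = 1 - P(X ≤ 8).

P(X ≤ 8) = 0.788375
P(X ≥ 9) = 1 - 0.788375 = 0.211625

So there's approximately a 21.2% chance that X is at least 9.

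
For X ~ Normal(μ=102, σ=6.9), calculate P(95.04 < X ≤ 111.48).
0.758705

We have X ~ Normal(μ=102, σ=6.9).

To find P(95.04 < X ≤ 111.48), we use:
P(95.04 < X ≤ 111.48) = P(X ≤ 111.48) - P(X ≤ 95.04)
                 = F(111.48) - F(95.04)
                 = 0.915266 - 0.156560
                 = 0.758705

So there's approximately a 75.9% chance that X falls in this range.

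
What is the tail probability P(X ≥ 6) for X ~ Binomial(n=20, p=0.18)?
0.135598

We have X ~ Binomial(n=20, p=0.18).

For discrete distributions, P(X ≥ 6) = 1 - P(X ≤ 5).

P(X ≤ 5) = 0.864402
P(X ≥ 6) = 1 - 0.864402 = 0.135598

So there's approximately a 13.6% chance that X is at least 6.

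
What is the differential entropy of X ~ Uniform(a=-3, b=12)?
2.7081 nats

We have X ~ Uniform(a=-3, b=12).

The differential entropy measures the uncertainty or information content of the distribution.

For a Uniform distribution with a=-3, b=12:
h(X) = 2.7081 nats

(In bits, this would be 3.9069 bits.)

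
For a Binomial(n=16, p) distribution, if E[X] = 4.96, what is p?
p = 0.31

For a Binomial(n, p) distribution:
E[X] = n × p

Given n = 16 and E[X] = 4.96:
4.96 = 16 × p
p = 4.96 / 16 = 0.31

Verification: Binomial(16, 0.31) has E[X] = 4.96 ✓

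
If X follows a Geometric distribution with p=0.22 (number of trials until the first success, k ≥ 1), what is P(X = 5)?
0.081433

We have X ~ Geometric(p=0.22) (number of trials until the first success, k ≥ 1).

For a Geometric distribution, the PMF gives us the probability of each outcome.

Using the PMF formula:
P(X = 5) = 0.081433

Rounded to 4 decimal places: 0.0814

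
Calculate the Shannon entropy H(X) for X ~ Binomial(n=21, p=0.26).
2.1113 nats

We have X ~ Binomial(n=21, p=0.26).

The Shannon entropy measures the uncertainty or information content of the distribution.

For a Binomial distribution with n=21, p=0.26:
H(X) = 2.1113 nats

(In bits, this would be 3.0459 bits.)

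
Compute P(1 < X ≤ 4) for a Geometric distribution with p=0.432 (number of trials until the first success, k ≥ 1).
0.463914

We have X ~ Geometric(p=0.432) (number of trials until the first success, k ≥ 1).

To find P(1 < X ≤ 4), we use:
P(1 < X ≤ 4) = P(X ≤ 4) - P(X ≤ 1)
                 = F(4) - F(1)
                 = 0.895914 - 0.432000
                 = 0.463914

So there's approximately a 46.4% chance that X falls in this range.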